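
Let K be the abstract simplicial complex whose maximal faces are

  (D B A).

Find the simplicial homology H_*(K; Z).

Order the vertices as A < B < D. Listing each simplex with vertices in this order, K has dimension 2 with simplices:

  0-simplices (3): A, B, D
  1-simplices (3): AB, AD, BD
  2-simplices (1): ABD

Hence C_0 ≅ Z^3, C_1 ≅ Z^3, C_2 ≅ Z^1.

Boundary ∂_1: C_1 → C_0 is given by ∂[p,q] = [q] − [p]. For instance
  ∂AB = B − A.
As a 3×3 matrix over Z this has rank 2, with invariant factors (1,1).

∂_2: C_2 → C_1 maps a triangle to the signed sum of its edges. For instance
  ∂ABD = BD − AD + AB.
The resulting 3×1 matrix has rank 1, and its Smith normal form has invariant factors (1).

From H_k ≅ ker(∂_k) / im(∂_{k+1}) we obtain:

  H_0: rank C_0 − rank ∂_1 = 3 − 2 = 1, and the invariant factors of ∂_1 are all 1, so H_0 ≅ Z.
  H_1: rank ker ∂_1 − rank ∂_2 = (3 − 2) − 1 = 0, and the invariant factors of ∂_2 are all 1, so H_1 ≅ 0.
  H_2: rank ker ∂_2 − rank ∂_3 = (1 − 1) − 0 = 0, and there is no ∂_3, so H_2 ≅ 0.

H_0 ≅ Z,  H_1 = 0,  H_2 = 0.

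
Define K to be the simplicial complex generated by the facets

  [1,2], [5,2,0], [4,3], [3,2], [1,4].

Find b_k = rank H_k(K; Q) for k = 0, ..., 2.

Take the total order 0 < 1 < 2 < 3 < 4 < 5 on the vertex set. Then K (dimension 2) consists of the simplices:

  0-simplices (6): [0], [1], [2], [3], [4], [5]
  1-simplices (7): [0,2], [0,5], [1,2], [1,4], [2,3], [2,5], [3,4]
  2-simplices (1): [0,2,5]

so the chain groups are C_0 ≅ Z^6, C_1 ≅ Z^7, C_2 ≅ Z^1.

∂_1: C_1 → C_0 maps an edge to its endpoints' difference, ∂[p,q] = q − p. For instance
  ∂[3,4] = [4] − [3].
The resulting 6×7 matrix has rank 5, and its Smith normal form has invariant factors (1,1,1,1,1).

Boundary ∂_2: C_2 → C_1 sends each 2-simplex [p,q,r] to [q,r] − [p,r] + [p,q]. For instance
  ∂[0,2,5] = [2,5] − [0,5] + [0,2].
This gives a 7×1 integer matrix of rank 1; reducing to Smith normal form yields diagonal entries (1).

Now H_k = ker ∂_k / im ∂_{k+1}, so:

  H_0: rank C_0 − rank ∂_1 = 6 − 5 = 1, and the invariant factors of ∂_1 are all 1, so H_0 ≅ Z.
  H_1: rank ker ∂_1 − rank ∂_2 = (7 − 5) − 1 = 1, and the invariant factors of ∂_2 are all 1, so H_1 ≅ Z.
  H_2: rank ker ∂_2 − rank ∂_3 = (1 − 1) − 0 = 0, and there is no ∂_3, so H_2 ≅ 0.

As a check, the Euler characteristic is 6 − 7 + 1 = 0, which agrees with 1 − 1 + 0 = 0.

Hence the Betti numbers are b_0 = 1, b_1 = 1, b_2 = 0.

b_0 = 1, b_1 = 1, b_2 = 0.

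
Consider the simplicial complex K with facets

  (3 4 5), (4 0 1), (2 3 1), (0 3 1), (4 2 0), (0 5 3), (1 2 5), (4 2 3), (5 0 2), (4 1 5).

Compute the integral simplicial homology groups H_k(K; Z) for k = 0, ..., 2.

Take the total order 0 < 1 < 2 < 3 < 4 < 5 on the vertex set. Then K (dimension 2) consists of the simplices:

  0-simplices (6): [0], [1], [2], [3], [4], [5]
  1-simplices (15): [0,1], [0,2], [0,3], [0,4], [0,5], [1,2], [1,3], [1,4], [1,5], [2,3], [2,4], [2,5], [3,4], [3,5], [4,5]
  2-simplices (10): [0,1,3], [0,1,4], [0,2,4], [0,2,5], [0,3,5], [1,2,3], [1,2,5], [1,4,5], [2,3,4], [3,4,5]

giving chain groups C_0 ≅ Z^6, C_1 ≅ Z^15, C_2 ≅ Z^10.

The boundary map ∂_1: C_1 → C_0 is given by ∂[p,q] = [q] − [p]. For instance
  ∂[0,2] = [2] − [0].
This gives a 6×15 integer matrix of rank 5; reducing to Smith normal form yields diagonal entries (1,1,1,1,1).

∂_2: C_2 → C_1 maps a triangle to the signed sum of its edges. For instance
  ∂[0,3,5] = [3,5] − [0,5] + [0,3],
  ∂[0,1,4] = [1,4] − [0,4] + [0,1].
As a 15×10 matrix over Z this has rank 10, with invariant factors (1,1,1,1,1,1,1,1,1,2).

Now H_k = ker ∂_k / im ∂_{k+1}, so:

  H_0: rank C_0 − rank ∂_1 = 6 − 5 = 1, and the invariant factors of ∂_1 are all 1, so H_0 ≅ Z.
  H_1: rank ker ∂_1 − rank ∂_2 = (15 − 5) − 10 = 0, and ∂_2 has invariant factor 2 > 1, so H_1 ≅ Z/2.
  H_2: rank ker ∂_2 − rank ∂_3 = (10 − 10) − 0 = 0, and there is no ∂_3, so H_2 ≅ 0.

H_0 = Z,  H_1 = Z/2,  H_2 = 0.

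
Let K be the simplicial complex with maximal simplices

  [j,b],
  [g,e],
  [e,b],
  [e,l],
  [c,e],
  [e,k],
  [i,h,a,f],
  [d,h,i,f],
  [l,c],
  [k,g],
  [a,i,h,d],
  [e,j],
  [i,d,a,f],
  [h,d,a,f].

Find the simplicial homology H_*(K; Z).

H_0 = Z^2,  H_1 = Z^3,  H_2 = 0,  H_3 = Z.

We work with the vertex ordering a < b < c < d < e < f < g < h < i < j < k < l. The simplices of K, each written with vertices in increasing order, are:

  0-simplices (12): a, b, c, d, e, f, g, h, i, j, k, l
  1-simplices (19): ad, af, ah, ai, be, bj, ce, cl, df, dh, di, eg, ej, ek, el, fh, fi, gk, hi
  2-simplices (10): adf, adh, adi, afh, afi, ahi, dfh, dfi, dhi, fhi
  3-simplices (5): adfh, adfi, adhi, afhi, dfhi

giving chain groups C_0 ≅ Z^12, C_1 ≅ Z^19, C_2 ≅ Z^10, C_3 ≅ Z^5.

Boundary ∂_1: C_1 → C_0 maps an edge to its endpoints' difference, ∂[p,q] = q − p. For instance
  ∂el = l − e.
As a 12×19 matrix over Z this has rank 10, with invariant factors (1,1,1,1,1,1,1,1,1,1).

The boundary map ∂_2: C_2 → C_1 acts by ∂[p,q,r] = [q,r] − [p,r] + [p,q]. For instance
  ∂dfi = fi − di + df,
  ∂dhi = hi − di + dh.
This gives a 19×10 integer matrix of rank 6; reducing to Smith normal form yields diagonal entries (1,1,1,1,1,1).

∂_3: C_3 → C_2 sends each 3-simplex σ to the alternating sum Σ_i (−1)^i (σ with its i-th vertex removed). For instance
  ∂adhi = dhi − ahi + adi − adh,
  ∂afhi = fhi − ahi + afi − afh.
The 10×5 boundary matrix has rank 4 and Smith normal form diag(1,1,1,1).

Reading off H_k = ker ∂_k / im ∂_{k+1}:

  H_0: rank C_0 − rank ∂_1 = 12 − 10 = 2, and the invariant factors of ∂_1 are all 1, so H_0 ≅ Z^2.
  H_1: rank ker ∂_1 − rank ∂_2 = (19 − 10) − 6 = 3, and the invariant factors of ∂_2 are all 1, so H_1 ≅ Z^3.
  H_2: rank ker ∂_2 − rank ∂_3 = (10 − 6) − 4 = 0, and the invariant factors of ∂_3 are all 1, so H_2 ≅ 0.
  H_3: rank ker ∂_3 − rank ∂_4 = (5 − 4) − 0 = 1, and there is no ∂_4, so H_3 ≅ Z.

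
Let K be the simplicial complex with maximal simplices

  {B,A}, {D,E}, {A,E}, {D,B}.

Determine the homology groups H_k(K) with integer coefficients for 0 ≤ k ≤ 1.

H_0 = Z,  H_1 = Z.

Take the total order A < B < D < E on the vertex set. Then K (dimension 1) consists of the simplices:

  0-simplices (4): A, B, D, E
  1-simplices (4): AB, AE, BD, DE

so the chain groups are C_0 ≅ Z^4, C_1 ≅ Z^4.

The boundary map ∂_1: C_1 → C_0 maps an edge to its endpoints' difference, ∂[p,q] = q − p.
The 4×4 boundary matrix has rank 3 and Smith normal form diag(1,1,1).

From H_k ≅ ker(∂_k) / im(∂_{k+1}) we obtain:

  H_0: rank C_0 − rank ∂_1 = 4 − 3 = 1, and the invariant factors of ∂_1 are all 1, so H_0 = Z.
  H_1: rank ker ∂_1 − rank ∂_2 = (4 − 3) − 0 = 1, and there is no ∂_2, so H_1 = Z.

As a check, the Euler characteristic is 4 − 4 = 0, which agrees with 1 − 1 = 0.
(K is a triangulation of the circle S^1.)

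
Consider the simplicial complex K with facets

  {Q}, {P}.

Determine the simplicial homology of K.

Order the vertices as P < Q. Listing each simplex with vertices in this order, K has dimension 0 with simplices:

  0-simplices (2): P, Q

so the chain groups are C_0 ≅ Z^2.

Reading off H_k = ker ∂_k / im ∂_{k+1}:

  H_0: rank C_0 − rank ∂_1 = 2 − 0 = 2, and there is no ∂_1, so H_0 = Z^2.

H_0 = Z^2.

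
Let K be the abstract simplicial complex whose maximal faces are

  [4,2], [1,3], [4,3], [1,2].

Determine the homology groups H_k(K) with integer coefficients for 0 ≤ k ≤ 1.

H_0 = Z,  H_1 = Z.

Take the total order 1 < 2 < 3 < 4 on the vertex set. Then K (dimension 1) consists of the simplices:

  0-simplices (4): [1], [2], [3], [4]
  1-simplices (4): [1,2], [1,3], [2,4], [3,4]

giving chain groups C_0 ≅ Z^4, C_1 ≅ Z^4.

Boundary ∂_1: C_1 → C_0 sends each edge [p,q] (with p < q) to q − p. For instance
  ∂[2,4] = [4] − [2].
As a 4×4 matrix over Z this has rank 3, with invariant factors (1,1,1).

Now H_k = ker ∂_k / im ∂_{k+1}, so:

  H_0: rank C_0 − rank ∂_1 = 4 − 3 = 1, and the invariant factors of ∂_1 are all 1, so H_0 ≅ Z.
  H_1: rank ker ∂_1 − rank ∂_2 = (4 − 3) − 0 = 1, and there is no ∂_2, so H_1 ≅ Z.

(K is a triangulation of the circle S^1.)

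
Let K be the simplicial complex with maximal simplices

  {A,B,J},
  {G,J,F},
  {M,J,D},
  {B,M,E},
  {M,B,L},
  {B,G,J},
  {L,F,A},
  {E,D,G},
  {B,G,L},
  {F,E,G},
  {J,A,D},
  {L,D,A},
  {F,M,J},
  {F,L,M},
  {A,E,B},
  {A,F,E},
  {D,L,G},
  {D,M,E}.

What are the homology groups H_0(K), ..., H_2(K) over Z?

H_0 = Z,  H_1 = Z^2,  H_2 = Z.

Fix the vertex order A < B < D < E < F < G < J < L < M and write every simplex with vertices in increasing order. Then dim K = 2 and the simplices of K are:

  0-simplices (9): A, B, D, E, F, G, J, L, M
  1-simplices (27): AB, AD, AE, AF, AJ, AL, BE, BG, BJ, BL, BM, DE, DG, DJ, DL, DM, EF, EG, EM, FG, FJ, FL, FM, GJ, GL, JM, LM
  2-simplices (18): ABE, ABJ, ADJ, ADL, AEF, AFL, BEM, BGJ, BGL, BLM, DEG, DEM, DGL, DJM, EFG, FGJ, FJM, FLM

Hence C_0 ≅ Z^9, C_1 ≅ Z^27, C_2 ≅ Z^18.

∂_1: C_1 → C_0 maps an edge to its endpoints' difference, ∂[p,q] = q − p.
As a 9×27 matrix over Z this has rank 8, with invariant factors (1,1,1,1,1,1,1,1).

Boundary ∂_2: C_2 → C_1 maps a triangle to the signed sum of its edges. For instance
  ∂AEF = EF − AF + AE,
  ∂BLM = LM − BM + BL.
This gives a 27×18 integer matrix of rank 17; reducing to Smith normal form yields diagonal entries (1,1,1,1,1,1,1,1,1,1,1,1,1,1,1,1,1).

Now H_k = ker ∂_k / im ∂_{k+1}, so:

  H_0: rank C_0 − rank ∂_1 = 9 − 8 = 1, and the invariant factors of ∂_1 are all 1, so H_0 ≅ Z.
  H_1: rank ker ∂_1 − rank ∂_2 = (27 − 8) − 17 = 2, and the invariant factors of ∂_2 are all 1, so H_1 ≅ Z^2.
  H_2: rank ker ∂_2 − rank ∂_3 = (18 − 17) − 0 = 1, and there is no ∂_3, so H_2 ≅ Z.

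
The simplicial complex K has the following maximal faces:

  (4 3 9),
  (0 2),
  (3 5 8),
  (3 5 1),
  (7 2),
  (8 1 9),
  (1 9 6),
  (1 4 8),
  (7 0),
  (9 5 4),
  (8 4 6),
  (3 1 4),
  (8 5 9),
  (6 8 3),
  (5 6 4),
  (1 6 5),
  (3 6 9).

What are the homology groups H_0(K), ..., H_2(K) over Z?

Take the total order 0 < 1 < 2 < 3 < 4 < 5 < 6 < 7 < 8 < 9 on the vertex set. Then K (dimension 2) consists of the simplices:

  0-simplices (10): [0], [1], [2], [3], [4], [5], [6], [7], [8], [9]
  1-simplices (24): (24 of them)
  2-simplices (14): [1,3,4], [1,3,5], [1,4,8], [1,5,6], [1,6,9], [1,8,9], [3,4,9], [3,5,8], [3,6,8], [3,6,9], [4,5,6], [4,5,9], [4,6,8], [5,8,9]

so the chain groups are C_0 ≅ Z^10, C_1 ≅ Z^24, C_2 ≅ Z^14.

The boundary map ∂_1: C_1 → C_0 maps an edge to its endpoints' difference, ∂[p,q] = q − p.
The 10×24 boundary matrix has rank 8 and Smith normal form diag(1,1,1,1,1,1,1,1).

∂_2: C_2 → C_1 sends each 2-simplex [p,q,r] to [q,r] − [p,r] + [p,q]. For instance
  ∂[3,4,9] = [4,9] − [3,9] + [3,4],
  ∂[1,6,9] = [6,9] − [1,9] + [1,6].
As a 24×14 matrix over Z this has rank 13, with invariant factors (1,1,1,1,1,1,1,1,1,1,1,1,1).

Computing H_k = (kernel of ∂_k) / (image of ∂_{k+1}):

  H_0: rank C_0 − rank ∂_1 = 10 − 8 = 2, and the invariant factors of ∂_1 are all 1, so H_0 = Z^2.
  H_1: rank ker ∂_1 − rank ∂_2 = (24 − 8) − 13 = 3, and the invariant factors of ∂_2 are all 1, so H_1 = Z^3.
  H_2: rank ker ∂_2 − rank ∂_3 = (14 − 13) − 0 = 1, and there is no ∂_3, so H_2 = Z.

As a check, the Euler characteristic is 10 − 24 + 14 = 0, which agrees with 2 − 3 + 1 = 0.

H_0 ≅ Z^2,  H_1 ≅ Z^3,  H_2 ≅ Z.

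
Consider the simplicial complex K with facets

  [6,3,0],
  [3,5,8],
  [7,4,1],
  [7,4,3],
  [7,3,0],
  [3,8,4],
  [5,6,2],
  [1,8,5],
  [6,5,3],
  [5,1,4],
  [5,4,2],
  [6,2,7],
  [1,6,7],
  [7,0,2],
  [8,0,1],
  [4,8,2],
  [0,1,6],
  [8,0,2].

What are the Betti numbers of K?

b_0 = 1, b_1 = 1, b_2 = 0.

K has 9 vertices, 27 edges, 18 triangles.
rank ∂_0 = 0, rank ∂_1 = 8 ⇒ b_0 = 9 − 0 − 8 = 1; all invariant factors of ∂_1 are 1 so no torsion. So H_0 ≅ Z.
rank ∂_1 = 8, rank ∂_2 = 18 ⇒ b_1 = 27 − 8 − 18 = 1; ∂_2 has invariant factor(s) [2] giving torsion. So H_1 ≅ Z ⊕ Z/2Z.
rank ∂_2 = 18, rank ∂_3 = 0 ⇒ b_2 = 18 − 18 − 0 = 0. So H_2 ≅ 0.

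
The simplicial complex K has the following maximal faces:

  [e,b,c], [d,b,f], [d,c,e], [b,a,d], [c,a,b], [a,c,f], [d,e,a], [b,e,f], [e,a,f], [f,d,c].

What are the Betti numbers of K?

We work with the vertex ordering a < b < c < d < e < f. The simplices of K, each written with vertices in increasing order, are:

  0-simplices (6): a, b, c, d, e, f
  1-simplices (15): ab, ac, ad, ae, af, bc, bd, be, bf, cd, ce, cf, de, df, ef
  2-simplices (10): abc, abd, acf, ade, aef, bce, bdf, bef, cde, cdf

giving chain groups C_0 ≅ Z^6, C_1 ≅ Z^15, C_2 ≅ Z^10.

Boundary ∂_1: C_1 → C_0 maps an edge to its endpoints' difference, ∂[p,q] = q − p.
The resulting 6×15 matrix has rank 5, and its Smith normal form has invariant factors (1,1,1,1,1).

∂_2: C_2 → C_1 acts by ∂[p,q,r] = [q,r] − [p,r] + [p,q]. For instance
  ∂abd = bd − ad + ab,
  ∂cde = de − ce + cd.
The 15×10 boundary matrix has rank 10 and Smith normal form diag(1,1,1,1,1,1,1,1,1,2).

From H_k ≅ ker(∂_k) / im(∂_{k+1}) we obtain:

  H_0: rank C_0 − rank ∂_1 = 6 − 5 = 1, and the invariant factors of ∂_1 are all 1, so H_0 ≅ Z.
  H_1: rank ker ∂_1 − rank ∂_2 = (15 − 5) − 10 = 0, and ∂_2 has invariant factor 2 > 1, so H_1 ≅ Z_2.
  H_2: rank ker ∂_2 − rank ∂_3 = (10 − 10) − 0 = 0, and there is no ∂_3, so H_2 ≅ 0.

As a check, the Euler characteristic is 6 − 15 + 10 = 1, which agrees with 1 − 0 + 0 = 1.
(K is a triangulation of the real projective plane RP^2.)

Hence the Betti numbers are b_0 = 1, b_1 = 0, b_2 = 0.

b_0 = 1, b_1 = 0, b_2 = 0.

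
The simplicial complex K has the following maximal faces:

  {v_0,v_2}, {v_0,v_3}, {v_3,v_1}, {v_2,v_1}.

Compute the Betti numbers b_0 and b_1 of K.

b_0 = 1, b_1 = 1.

Order the vertices as v_0 < v_1 < v_2 < v_3. Listing each simplex with vertices in this order, K has dimension 1 with simplices:

  0-simplices (4): [v_0], [v_1], [v_2], [v_3]
  1-simplices (4): [v_0,v_2], [v_0,v_3], [v_1,v_2], [v_1,v_3]

so the chain groups are C_0 ≅ Z^4, C_1 ≅ Z^4.

Boundary ∂_1: C_1 → C_0 maps an edge to its endpoints' difference, ∂[p,q] = q − p. For instance
  ∂[v_0,v_2] = [v_2] − [v_0].
This gives a 4×4 integer matrix of rank 3; reducing to Smith normal form yields diagonal entries (1,1,1).

Computing H_k = (kernel of ∂_k) / (image of ∂_{k+1}):

  H_0: rank C_0 − rank ∂_1 = 4 − 3 = 1, and the invariant factors of ∂_1 are all 1, so H_0 ≅ Z.
  H_1: rank ker ∂_1 − rank ∂_2 = (4 − 3) − 0 = 1, and there is no ∂_2, so H_1 ≅ Z.

(K is a triangulation of the circle S^1.)

Hence the Betti numbers are b_0 = 1, b_1 = 1.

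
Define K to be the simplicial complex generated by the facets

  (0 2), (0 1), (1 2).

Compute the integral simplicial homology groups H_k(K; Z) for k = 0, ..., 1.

H_0 ≅ Z,  H_1 ≅ Z.

K has 3 vertices, 3 edges.
rank ∂_0 = 0, rank ∂_1 = 2 ⇒ b_0 = 3 − 0 − 2 = 1; all invariant factors of ∂_1 are 1 so no torsion. So H_0 = Z.
rank ∂_1 = 2, rank ∂_2 = 0 ⇒ b_1 = 3 − 2 − 0 = 1. So H_1 = Z.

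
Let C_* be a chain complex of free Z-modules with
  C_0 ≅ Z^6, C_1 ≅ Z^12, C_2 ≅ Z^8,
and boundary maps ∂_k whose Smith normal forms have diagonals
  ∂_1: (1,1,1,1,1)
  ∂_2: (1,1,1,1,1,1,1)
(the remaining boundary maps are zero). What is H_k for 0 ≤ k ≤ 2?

H_0: b_0 = 6 − 0 − 5 = 1; torsion from ∂_1 factors > 1: none. So H_0 ≅ Z.
H_1: b_1 = 12 − 5 − 7 = 0; torsion from ∂_2 factors > 1: none. So H_1 ≅ 0.
H_2: b_2 = 8 − 7 − 0 = 1; torsion from ∂_3 factors > 1: none. So H_2 ≅ Z.

H_0 ≅ Z,  H_1 = 0,  H_2 ≅ Z.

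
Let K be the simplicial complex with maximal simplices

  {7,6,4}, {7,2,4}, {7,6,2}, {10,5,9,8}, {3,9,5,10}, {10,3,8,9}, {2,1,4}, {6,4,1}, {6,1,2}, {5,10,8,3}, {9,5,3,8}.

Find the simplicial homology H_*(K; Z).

Fix the vertex order 1 < 2 < 3 < 4 < 5 < 6 < 7 < 8 < 9 < 10 and write every simplex with vertices in increasing order. Then dim K = 3 and the simplices of K are:

  0-simplices (10): [1], [2], [3], [4], [5], [6], [7], [8], [9], [10]
  1-simplices (19): [1,2], [1,4], [1,6], [2,4], [2,6], [2,7], [3,5], [3,8], [3,9], [3,10], [4,6], [4,7], [5,8], [5,9], [5,10], [6,7], [8,9], [8,10], [9,10]
  2-simplices (16): [1,2,4], [1,2,6], [1,4,6], [2,4,7], [2,6,7], [3,5,8], [3,5,9], [3,5,10], [3,8,9], [3,8,10], [3,9,10], [4,6,7], [5,8,9], [5,8,10], [5,9,10], [8,9,10]
  3-simplices (5): [3,5,8,9], [3,5,8,10], [3,5,9,10], [3,8,9,10], [5,8,9,10]

giving chain groups C_0 ≅ Z^10, C_1 ≅ Z^19, C_2 ≅ Z^16, C_3 ≅ Z^5.

∂_1: C_1 → C_0 sends each edge [p,q] (with p < q) to q − p. For instance
  ∂[8,9] = [9] − [8].
The 10×19 boundary matrix has rank 8 and Smith normal form diag(1,1,1,1,1,1,1,1).

The boundary map ∂_2: C_2 → C_1 sends each 2-simplex [p,q,r] to [q,r] − [p,r] + [p,q]. For instance
  ∂[8,9,10] = [9,10] − [8,10] + [8,9],
  ∂[2,6,7] = [6,7] − [2,7] + [2,6].
The resulting 19×16 matrix has rank 11, and its Smith normal form has invariant factors (1,1,1,1,1,1,1,1,1,1,1).

∂_3: C_3 → C_2 sends each 3-simplex σ to the alternating sum Σ_i (−1)^i (σ with its i-th vertex removed). For instance
  ∂[3,5,9,10] = [5,9,10] − [3,9,10] + [3,5,10] − [3,5,9],
  ∂[3,5,8,9] = [5,8,9] − [3,8,9] + [3,5,9] − [3,5,8].
The 16×5 boundary matrix has rank 4 and Smith normal form diag(1,1,1,1).

Computing H_k = (kernel of ∂_k) / (image of ∂_{k+1}):

  H_0: rank C_0 − rank ∂_1 = 10 − 8 = 2, and the invariant factors of ∂_1 are all 1, so H_0 = Z^2.
  H_1: rank ker ∂_1 − rank ∂_2 = (19 − 8) − 11 = 0, and the invariant factors of ∂_2 are all 1, so H_1 = 0.
  H_2: rank ker ∂_2 − rank ∂_3 = (16 − 11) − 4 = 1, and the invariant factors of ∂_3 are all 1, so H_2 = Z.
  H_3: rank ker ∂_3 − rank ∂_4 = (5 − 4) − 0 = 1, and there is no ∂_4, so H_3 = Z.

As a check, the Euler characteristic is 10 − 19 + 16 − 5 = 2, which agrees with 2 − 0 + 1 − 1 = 2.
(K is a triangulation of the disjoint union of the 2-sphere S^2 and the 3-sphere S^3.)

H_0 = Z^2,  H_1 = 0,  H_2 = Z,  H_3 = Z.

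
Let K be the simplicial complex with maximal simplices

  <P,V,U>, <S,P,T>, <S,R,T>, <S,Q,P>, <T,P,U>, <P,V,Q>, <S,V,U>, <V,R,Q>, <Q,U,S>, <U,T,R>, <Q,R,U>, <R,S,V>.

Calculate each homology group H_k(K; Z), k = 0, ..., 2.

H_0 = Z,  H_1 = Z/2Z,  H_2 = 0.

Fix the vertex order P < Q < R < S < T < U < V and write every simplex with vertices in increasing order. Then dim K = 2 and the simplices of K are:

  0-simplices (7): P, Q, R, S, T, U, V
  1-simplices (18): PQ, PS, PT, PU, PV, QR, QS, QU, QV, RS, RT, RU, RV, ST, SU, SV, TU, UV
  2-simplices (12): PQS, PQV, PST, PTU, PUV, QRU, QRV, QSU, RST, RSV, RTU, SUV

so the chain groups are C_0 ≅ Z^7, C_1 ≅ Z^18, C_2 ≅ Z^12.

The boundary map ∂_1: C_1 → C_0 maps an edge to its endpoints' difference, ∂[p,q] = q − p. For instance
  ∂QR = R − Q.
The resulting 7×18 matrix has rank 6, and its Smith normal form has invariant factors (1,1,1,1,1,1).

∂_2: C_2 → C_1 maps a triangle to the signed sum of its edges. For instance
  ∂PUV = UV − PV + PU,
  ∂RSV = SV − RV + RS.
This gives a 18×12 integer matrix of rank 12; reducing to Smith normal form yields diagonal entries (1,1,1,1,1,1,1,1,1,1,1,2).

Now H_k = ker ∂_k / im ∂_{k+1}, so:

  H_0: rank C_0 − rank ∂_1 = 7 − 6 = 1, and the invariant factors of ∂_1 are all 1, so H_0 ≅ Z.
  H_1: rank ker ∂_1 − rank ∂_2 = (18 − 6) − 12 = 0, and ∂_2 has invariant factor 2 > 1, so H_1 ≅ Z/2Z.
  H_2: rank ker ∂_2 − rank ∂_3 = (12 − 12) − 0 = 0, and there is no ∂_3, so H_2 ≅ 0.

As a check, the Euler characteristic is 7 − 18 + 12 = 1, which agrees with 1 − 0 + 0 = 1.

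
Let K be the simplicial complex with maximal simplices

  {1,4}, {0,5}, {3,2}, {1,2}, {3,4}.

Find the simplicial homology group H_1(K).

Fix the vertex order 0 < 1 < 2 < 3 < 4 < 5 and write every simplex with vertices in increasing order. Then dim K = 1 and the simplices of K are:

  0-simplices (6): [0], [1], [2], [3], [4], [5]
  1-simplices (5): [0,5], [1,2], [1,4], [2,3], [3,4]

so the chain groups are C_0 ≅ Z^6, C_1 ≅ Z^5.

Boundary ∂_1: C_1 → C_0 is given by ∂[p,q] = [q] − [p].
The resulting 6×5 matrix has rank 4, and its Smith normal form has invariant factors (1,1,1,1).

Now H_k = ker ∂_k / im ∂_{k+1}, so:

  H_1: rank ker ∂_1 − rank ∂_2 = (5 − 4) − 0 = 1, and there is no ∂_2, so H_1 ≅ Z.

H_1 = Z.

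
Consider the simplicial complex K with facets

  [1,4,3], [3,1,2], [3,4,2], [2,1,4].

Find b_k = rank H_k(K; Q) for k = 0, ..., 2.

b_0 = 1, b_1 = 0, b_2 = 1.

Fix the vertex order 1 < 2 < 3 < 4 and write every simplex with vertices in increasing order. Then dim K = 2 and the simplices of K are:

  0-simplices (4): [1], [2], [3], [4]
  1-simplices (6): [1,2], [1,3], [1,4], [2,3], [2,4], [3,4]
  2-simplices (4): [1,2,3], [1,2,4], [1,3,4], [2,3,4]

Hence C_0 ≅ Z^4, C_1 ≅ Z^6, C_2 ≅ Z^4.

Boundary ∂_1: C_1 → C_0 sends each edge [p,q] (with p < q) to q − p.
The resulting 4×6 matrix has rank 3, and its Smith normal form has invariant factors (1,1,1).

Boundary ∂_2: C_2 → C_1 sends each 2-simplex [p,q,r] to [q,r] − [p,r] + [p,q]. For instance
  ∂[1,2,3] = [2,3] − [1,3] + [1,2],
  ∂[2,3,4] = [3,4] − [2,4] + [2,3].
The 6×4 boundary matrix has rank 3 and Smith normal form diag(1,1,1).

Reading off H_k = ker ∂_k / im ∂_{k+1}:

  H_0: rank C_0 − rank ∂_1 = 4 − 3 = 1, and the invariant factors of ∂_1 are all 1, so H_0 ≅ Z.
  H_1: rank ker ∂_1 − rank ∂_2 = (6 − 3) − 3 = 0, and the invariant factors of ∂_2 are all 1, so H_1 ≅ 0.
  H_2: rank ker ∂_2 − rank ∂_3 = (4 − 3) − 0 = 1, and there is no ∂_3, so H_2 ≅ Z.

Hence the Betti numbers are b_0 = 1, b_1 = 0, b_2 = 1.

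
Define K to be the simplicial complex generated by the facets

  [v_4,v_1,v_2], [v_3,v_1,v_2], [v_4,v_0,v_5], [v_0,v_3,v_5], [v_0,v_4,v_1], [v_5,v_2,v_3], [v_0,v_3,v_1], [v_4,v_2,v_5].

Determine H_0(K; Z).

K has 6 vertices, 12 edges, 8 triangles.
rank ∂_0 = 0, rank ∂_1 = 5 ⇒ b_0 = 6 − 0 − 5 = 1; all invariant factors of ∂_1 are 1 so no torsion. So H_0 = Z.

H_0 ≅ Z.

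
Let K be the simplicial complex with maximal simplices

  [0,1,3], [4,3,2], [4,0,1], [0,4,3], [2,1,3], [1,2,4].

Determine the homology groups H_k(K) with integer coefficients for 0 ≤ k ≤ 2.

Fix the vertex order 0 < 1 < 2 < 3 < 4 and write every simplex with vertices in increasing order. Then dim K = 2 and the simplices of K are:

  0-simplices (5): [0], [1], [2], [3], [4]
  1-simplices (9): [0,1], [0,3], [0,4], [1,2], [1,3], [1,4], [2,3], [2,4], [3,4]
  2-simplices (6): [0,1,3], [0,1,4], [0,3,4], [1,2,3], [1,2,4], [2,3,4]

so the chain groups are C_0 ≅ Z^5, C_1 ≅ Z^9, C_2 ≅ Z^6.

∂_1: C_1 → C_0 sends each edge [p,q] (with p < q) to q − p. For instance
  ∂[1,4] = [4] − [1].
The resulting 5×9 matrix has rank 4, and its Smith normal form has invariant factors (1,1,1,1).

The boundary map ∂_2: C_2 → C_1 sends each 2-simplex [p,q,r] to [q,r] − [p,r] + [p,q]. For instance
  ∂[1,2,4] = [2,4] − [1,4] + [1,2],
  ∂[0,3,4] = [3,4] − [0,4] + [0,3].
This gives a 9×6 integer matrix of rank 5; reducing to Smith normal form yields diagonal entries (1,1,1,1,1).

Reading off H_k = ker ∂_k / im ∂_{k+1}:

  H_0: rank C_0 − rank ∂_1 = 5 − 4 = 1, and the invariant factors of ∂_1 are all 1, so H_0 ≅ Z.
  H_1: rank ker ∂_1 − rank ∂_2 = (9 − 4) − 5 = 0, and the invariant factors of ∂_2 are all 1, so H_1 ≅ 0.
  H_2: rank ker ∂_2 − rank ∂_3 = (6 − 5) − 0 = 1, and there is no ∂_3, so H_2 ≅ Z.

(K is a triangulation of the 2-sphere S^2.)

H_0 ≅ Z,  H_1 = 0,  H_2 ≅ Z.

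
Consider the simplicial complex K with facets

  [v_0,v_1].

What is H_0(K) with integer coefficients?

We work with the vertex ordering v_0 < v_1. The simplices of K, each written with vertices in increasing order, are:

  0-simplices (2): [v_0], [v_1]
  1-simplices (1): [v_0,v_1]

giving chain groups C_0 ≅ Z^2, C_1 ≅ Z^1.

The boundary map ∂_1: C_1 → C_0 is given by ∂[p,q] = [q] − [p].
The 2×1 boundary matrix has rank 1 and Smith normal form diag(1).

Reading off H_k = ker ∂_k / im ∂_{k+1}:

  H_0: rank C_0 − rank ∂_1 = 2 − 1 = 1, and the invariant factors of ∂_1 are all 1, so H_0 ≅ Z.

H_0 = Z.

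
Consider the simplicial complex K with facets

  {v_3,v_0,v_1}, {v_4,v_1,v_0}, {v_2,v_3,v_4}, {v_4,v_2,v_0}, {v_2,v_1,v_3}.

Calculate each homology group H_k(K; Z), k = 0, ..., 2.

H_0 = Z,  H_1 = Z,  H_2 = 0.

Fix the vertex order v_0 < v_1 < v_2 < v_3 < v_4 and write every simplex with vertices in increasing order. Then dim K = 2 and the simplices of K are:

  0-simplices (5): [v_0], [v_1], [v_2], [v_3], [v_4]
  1-simplices (10): [v_0,v_1], [v_0,v_2], [v_0,v_3], [v_0,v_4], [v_1,v_2], [v_1,v_3], [v_1,v_4], [v_2,v_3], [v_2,v_4], [v_3,v_4]
  2-simplices (5): [v_0,v_1,v_3], [v_0,v_1,v_4], [v_0,v_2,v_4], [v_1,v_2,v_3], [v_2,v_3,v_4]

so the chain groups are C_0 ≅ Z^5, C_1 ≅ Z^10, C_2 ≅ Z^5.

Boundary ∂_1: C_1 → C_0 sends each edge [p,q] (with p < q) to q − p. For instance
  ∂[v_2,v_3] = [v_3] − [v_2].
The resulting 5×10 matrix has rank 4, and its Smith normal form has invariant factors (1,1,1,1).

Boundary ∂_2: C_2 → C_1 maps a triangle to the signed sum of its edges. For instance
  ∂[v_1,v_2,v_3] = [v_2,v_3] − [v_1,v_3] + [v_1,v_2],
  ∂[v_0,v_1,v_3] = [v_1,v_3] − [v_0,v_3] + [v_0,v_1].
As a 10×5 matrix over Z this has rank 5, with invariant factors (1,1,1,1,1).

From H_k ≅ ker(∂_k) / im(∂_{k+1}) we obtain:

  H_0: rank C_0 − rank ∂_1 = 5 − 4 = 1, and the invariant factors of ∂_1 are all 1, so H_0 = Z.
  H_1: rank ker ∂_1 − rank ∂_2 = (10 − 4) − 5 = 1, and the invariant factors of ∂_2 are all 1, so H_1 = Z.
  H_2: rank ker ∂_2 − rank ∂_3 = (5 − 5) − 0 = 0, and there is no ∂_3, so H_2 = 0.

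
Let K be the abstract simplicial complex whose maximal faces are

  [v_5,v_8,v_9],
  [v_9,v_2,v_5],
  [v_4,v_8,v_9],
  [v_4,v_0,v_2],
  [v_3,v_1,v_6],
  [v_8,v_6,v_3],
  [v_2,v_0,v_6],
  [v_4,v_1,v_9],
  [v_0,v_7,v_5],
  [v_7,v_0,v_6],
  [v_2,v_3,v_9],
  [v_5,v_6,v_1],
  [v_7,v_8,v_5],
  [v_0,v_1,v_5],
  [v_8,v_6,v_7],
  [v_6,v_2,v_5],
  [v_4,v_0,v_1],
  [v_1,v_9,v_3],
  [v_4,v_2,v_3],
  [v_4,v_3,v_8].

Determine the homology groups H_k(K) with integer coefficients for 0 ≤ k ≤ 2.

Order the vertices as v_0 < v_1 < v_2 < v_3 < v_4 < v_5 < v_6 < v_7 < v_8 < v_9. Listing each simplex with vertices in this order, K has dimension 2 with simplices:

  0-simplices (10): [v_0], [v_1], [v_2], [v_3], [v_4], [v_5], [v_6], [v_7], [v_8], [v_9]
  1-simplices (30): (30 of them)
  2-simplices (20): (20 of them)

so the chain groups are C_0 ≅ Z^10, C_1 ≅ Z^30, C_2 ≅ Z^20.

The boundary map ∂_1: C_1 → C_0 maps an edge to its endpoints' difference, ∂[p,q] = q − p. For instance
  ∂[v_2,v_3] = [v_3] − [v_2].
As a 10×30 matrix over Z this has rank 9, with invariant factors (1,1,1,1,1,1,1,1,1).

Boundary ∂_2: C_2 → C_1 maps a triangle to the signed sum of its edges. For instance
  ∂[v_0,v_1,v_5] = [v_1,v_5] − [v_0,v_5] + [v_0,v_1],
  ∂[v_0,v_1,v_4] = [v_1,v_4] − [v_0,v_4] + [v_0,v_1].
This gives a 30×20 integer matrix of rank 20; reducing to Smith normal form yields diagonal entries (1,1,1,1,1,1,1,1,1,1,1,1,1,1,1,1,1,1,1,2).

Now H_k = ker ∂_k / im ∂_{k+1}, so:

  H_0: rank C_0 − rank ∂_1 = 10 − 9 = 1, and the invariant factors of ∂_1 are all 1, so H_0 ≅ Z.
  H_1: rank ker ∂_1 − rank ∂_2 = (30 − 9) − 20 = 1, and ∂_2 has invariant factor 2 > 1, so H_1 ≅ Z ⊕ Z/2.
  H_2: rank ker ∂_2 − rank ∂_3 = (20 − 20) − 0 = 0, and there is no ∂_3, so H_2 ≅ 0.

(K is a triangulation of the Klein bottle.)

H_0 ≅ Z,  H_1 ≅ Z ⊕ Z/2,  H_2 = 0.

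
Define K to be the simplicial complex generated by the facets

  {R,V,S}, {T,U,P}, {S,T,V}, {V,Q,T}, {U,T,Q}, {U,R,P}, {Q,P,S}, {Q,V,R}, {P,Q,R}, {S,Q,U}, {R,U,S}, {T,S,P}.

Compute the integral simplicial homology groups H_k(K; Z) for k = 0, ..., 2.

Order the vertices as P < Q < R < S < T < U < V. Listing each simplex with vertices in this order, K has dimension 2 with simplices:

  0-simplices (7): P, Q, R, S, T, U, V
  1-simplices (18): PQ, PR, PS, PT, PU, QR, QS, QT, QU, QV, RS, RU, RV, ST, SU, SV, TU, TV
  2-simplices (12): PQR, PQS, PRU, PST, PTU, QRV, QSU, QTU, QTV, RSU, RSV, STV

Hence C_0 ≅ Z^7, C_1 ≅ Z^18, C_2 ≅ Z^12.

∂_1: C_1 → C_0 maps an edge to its endpoints' difference, ∂[p,q] = q − p. For instance
  ∂SV = V − S.
The resulting 7×18 matrix has rank 6, and its Smith normal form has invariant factors (1,1,1,1,1,1).

∂_2: C_2 → C_1 maps a triangle to the signed sum of its edges. For instance
  ∂QTV = TV − QV + QT,
  ∂PST = ST − PT + PS.
The resulting 18×12 matrix has rank 12, and its Smith normal form has invariant factors (1,1,1,1,1,1,1,1,1,1,1,2).

Reading off H_k = ker ∂_k / im ∂_{k+1}:

  H_0: rank C_0 − rank ∂_1 = 7 − 6 = 1, and the invariant factors of ∂_1 are all 1, so H_0 = Z.
  H_1: rank ker ∂_1 − rank ∂_2 = (18 − 6) − 12 = 0, and ∂_2 has invariant factor 2 > 1, so H_1 = Z/2.
  H_2: rank ker ∂_2 − rank ∂_3 = (12 − 12) − 0 = 0, and there is no ∂_3, so H_2 = 0.

H_0 ≅ Z,  H_1 ≅ Z/2,  H_2 = 0.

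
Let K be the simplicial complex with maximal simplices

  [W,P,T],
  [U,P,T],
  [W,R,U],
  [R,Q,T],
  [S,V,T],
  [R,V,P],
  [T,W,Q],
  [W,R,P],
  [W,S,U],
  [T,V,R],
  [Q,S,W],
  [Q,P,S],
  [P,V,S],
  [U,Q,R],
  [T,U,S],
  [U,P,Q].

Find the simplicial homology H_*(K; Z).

H_0 = Z,  H_1 = Z^2,  H_2 = Z.

Take the total order P < Q < R < S < T < U < V < W on the vertex set. Then K (dimension 2) consists of the simplices:

  0-simplices (8): P, Q, R, S, T, U, V, W
  1-simplices (24): PQ, PR, PS, PT, PU, PV, PW, QR, QS, QT, QU, QW, RT, RU, RV, RW, ST, SU, SV, SW, TU, TV, TW, UW
  2-simplices (16): PQS, PQU, PRV, PRW, PSV, PTU, PTW, QRT, QRU, QSW, QTW, RTV, RUW, STU, STV, SUW

so the chain groups are C_0 ≅ Z^8, C_1 ≅ Z^24, C_2 ≅ Z^16.

∂_1: C_1 → C_0 sends each edge [p,q] (with p < q) to q − p.
The 8×24 boundary matrix has rank 7 and Smith normal form diag(1,1,1,1,1,1,1).

The boundary map ∂_2: C_2 → C_1 maps a triangle to the signed sum of its edges. For instance
  ∂QRT = RT − QT + QR,
  ∂RTV = TV − RV + RT.
The 24×16 boundary matrix has rank 15 and Smith normal form diag(1,1,1,1,1,1,1,1,1,1,1,1,1,1,1).

Now H_k = ker ∂_k / im ∂_{k+1}, so:

  H_0: rank C_0 − rank ∂_1 = 8 − 7 = 1, and the invariant factors of ∂_1 are all 1, so H_0 = Z.
  H_1: rank ker ∂_1 − rank ∂_2 = (24 − 7) − 15 = 2, and the invariant factors of ∂_2 are all 1, so H_1 = Z^2.
  H_2: rank ker ∂_2 − rank ∂_3 = (16 − 15) − 0 = 1, and there is no ∂_3, so H_2 = Z.

As a check, the Euler characteristic is 8 − 24 + 16 = 0, which agrees with 1 − 2 + 1 = 0.
(K is a triangulation of the torus T^2.)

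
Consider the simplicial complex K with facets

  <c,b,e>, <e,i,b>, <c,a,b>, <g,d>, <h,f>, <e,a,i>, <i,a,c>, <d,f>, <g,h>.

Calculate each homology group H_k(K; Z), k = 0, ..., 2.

Fix the vertex order a < b < c < d < e < f < g < h < i and write every simplex with vertices in increasing order. Then dim K = 2 and the simplices of K are:

  0-simplices (9): a, b, c, d, e, f, g, h, i
  1-simplices (14): ab, ac, ae, ai, bc, be, bi, ce, ci, df, dg, ei, fh, gh
  2-simplices (5): abc, aci, aei, bce, bei

Hence C_0 ≅ Z^9, C_1 ≅ Z^14, C_2 ≅ Z^5.

∂_1: C_1 → C_0 sends each edge [p,q] (with p < q) to q − p.
The resulting 9×14 matrix has rank 7, and its Smith normal form has invariant factors (1,1,1,1,1,1,1).

∂_2: C_2 → C_1 sends each 2-simplex [p,q,r] to [q,r] − [p,r] + [p,q]. For instance
  ∂aci = ci − ai + ac,
  ∂bei = ei − bi + be.
This gives a 14×5 integer matrix of rank 5; reducing to Smith normal form yields diagonal entries (1,1,1,1,1).

Now H_k = ker ∂_k / im ∂_{k+1}, so:

  H_0: rank C_0 − rank ∂_1 = 9 − 7 = 2, and the invariant factors of ∂_1 are all 1, so H_0 = Z^2.
  H_1: rank ker ∂_1 − rank ∂_2 = (14 − 7) − 5 = 2, and the invariant factors of ∂_2 are all 1, so H_1 = Z^2.
  H_2: rank ker ∂_2 − rank ∂_3 = (5 − 5) − 0 = 0, and there is no ∂_3, so H_2 = 0.

(K is a triangulation of the disjoint union of the Möbius band and the circle S^1.)

H_0 ≅ Z^2,  H_1 ≅ Z^2,  H_2 = 0.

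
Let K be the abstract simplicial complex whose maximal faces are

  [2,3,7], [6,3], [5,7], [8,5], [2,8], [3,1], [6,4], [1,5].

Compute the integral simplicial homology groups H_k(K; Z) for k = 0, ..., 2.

K has 8 vertices, 10 edges, 1 triangle.
rank ∂_0 = 0, rank ∂_1 = 7 ⇒ b_0 = 8 − 0 − 7 = 1; all invariant factors of ∂_1 are 1 so no torsion. So H_0 = Z.
rank ∂_1 = 7, rank ∂_2 = 1 ⇒ b_1 = 10 − 7 − 1 = 2; all invariant factors of ∂_2 are 1 so no torsion. So H_1 = Z^2.
rank ∂_2 = 1, rank ∂_3 = 0 ⇒ b_2 = 1 − 1 − 0 = 0. So H_2 = 0.

H_0 ≅ Z,  H_1 ≅ Z^2,  H_2 = 0.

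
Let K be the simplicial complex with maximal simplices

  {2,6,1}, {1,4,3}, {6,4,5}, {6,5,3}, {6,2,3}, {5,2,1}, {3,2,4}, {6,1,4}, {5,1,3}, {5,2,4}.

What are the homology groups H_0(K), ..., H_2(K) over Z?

H_0 = Z,  H_1 = Z/2,  H_2 = 0.

Fix the vertex order 1 < 2 < 3 < 4 < 5 < 6 and write every simplex with vertices in increasing order. Then dim K = 2 and the simplices of K are:

  0-simplices (6): [1], [2], [3], [4], [5], [6]
  1-simplices (15): [1,2], [1,3], [1,4], [1,5], [1,6], [2,3], [2,4], [2,5], [2,6], [3,4], [3,5], [3,6], [4,5], [4,6], [5,6]
  2-simplices (10): [1,2,5], [1,2,6], [1,3,4], [1,3,5], [1,4,6], [2,3,4], [2,3,6], [2,4,5], [3,5,6], [4,5,6]

so the chain groups are C_0 ≅ Z^6, C_1 ≅ Z^15, C_2 ≅ Z^10.

The boundary map ∂_1: C_1 → C_0 is given by ∂[p,q] = [q] − [p]. For instance
  ∂[2,4] = [4] − [2].
The resulting 6×15 matrix has rank 5, and its Smith normal form has invariant factors (1,1,1,1,1).

∂_2: C_2 → C_1 sends each 2-simplex [p,q,r] to [q,r] − [p,r] + [p,q]. For instance
  ∂[1,3,5] = [3,5] − [1,5] + [1,3],
  ∂[4,5,6] = [5,6] − [4,6] + [4,5].
The 15×10 boundary matrix has rank 10 and Smith normal form diag(1,1,1,1,1,1,1,1,1,2).

Reading off H_k = ker ∂_k / im ∂_{k+1}:

  H_0: rank C_0 − rank ∂_1 = 6 − 5 = 1, and the invariant factors of ∂_1 are all 1, so H_0 ≅ Z.
  H_1: rank ker ∂_1 − rank ∂_2 = (15 − 5) − 10 = 0, and ∂_2 has invariant factor 2 > 1, so H_1 ≅ Z/2.
  H_2: rank ker ∂_2 − rank ∂_3 = (10 − 10) − 0 = 0, and there is no ∂_3, so H_2 ≅ 0.

As a check, the Euler characteristic is 6 − 15 + 10 = 1, which agrees with 1 − 0 + 0 = 1.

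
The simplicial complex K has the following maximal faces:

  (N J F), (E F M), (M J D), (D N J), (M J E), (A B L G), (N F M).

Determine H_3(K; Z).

We work with the vertex ordering A < B < D < E < F < G < J < L < M < N. The simplices of K, each written with vertices in increasing order, are:

  0-simplices (10): A, B, D, E, F, G, J, L, M, N
  1-simplices (18): AB, AG, AL, BG, BL, DJ, DM, DN, EF, EJ, EM, FJ, FM, FN, GL, JM, JN, MN
  2-simplices (10): ABG, ABL, AGL, BGL, DJM, DJN, EFM, EJM, FJN, FMN
  3-simplices (1): ABGL

Hence C_0 ≅ Z^10, C_1 ≅ Z^18, C_2 ≅ Z^10, C_3 ≅ Z^1.

Boundary ∂_1: C_1 → C_0 maps an edge to its endpoints' difference, ∂[p,q] = q − p.
The 10×18 boundary matrix has rank 8 and Smith normal form diag(1,1,1,1,1,1,1,1).

The boundary map ∂_2: C_2 → C_1 sends each 2-simplex [p,q,r] to [q,r] − [p,r] + [p,q]. For instance
  ∂EJM = JM − EM + EJ,
  ∂DJN = JN − DN + DJ.
This gives a 18×10 integer matrix of rank 9; reducing to Smith normal form yields diagonal entries (1,1,1,1,1,1,1,1,1).

The boundary map ∂_3: C_3 → C_2 sends each 3-simplex σ to the alternating sum Σ_i (−1)^i (σ with its i-th vertex removed). For instance
  ∂ABGL = BGL − AGL + ABL − ABG.
The resulting 10×1 matrix has rank 1, and its Smith normal form has invariant factors (1).

Computing H_k = (kernel of ∂_k) / (image of ∂_{k+1}):

  H_3: rank ker ∂_3 − rank ∂_4 = (1 − 1) − 0 = 0, and there is no ∂_4, so H_3 = 0.

H_3 ≅ 0.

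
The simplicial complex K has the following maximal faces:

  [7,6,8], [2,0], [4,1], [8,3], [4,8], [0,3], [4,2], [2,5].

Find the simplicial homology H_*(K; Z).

We work with the vertex ordering 0 < 1 < 2 < 3 < 4 < 5 < 6 < 7 < 8. The simplices of K, each written with vertices in increasing order, are:

  0-simplices (9): [0], [1], [2], [3], [4], [5], [6], [7], [8]
  1-simplices (10): [0,2], [0,3], [1,4], [2,4], [2,5], [3,8], [4,8], [6,7], [6,8], [7,8]
  2-simplices (1): [6,7,8]

so the chain groups are C_0 ≅ Z^9, C_1 ≅ Z^10, C_2 ≅ Z^1.

The boundary map ∂_1: C_1 → C_0 sends each edge [p,q] (with p < q) to q − p. For instance
  ∂[2,4] = [4] − [2].
As a 9×10 matrix over Z this has rank 8, with invariant factors (1,1,1,1,1,1,1,1).

Boundary ∂_2: C_2 → C_1 maps a triangle to the signed sum of its edges. For instance
  ∂[6,7,8] = [7,8] − [6,8] + [6,7].
This gives a 10×1 integer matrix of rank 1; reducing to Smith normal form yields diagonal entries (1).

From H_k ≅ ker(∂_k) / im(∂_{k+1}) we obtain:

  H_0: rank C_0 − rank ∂_1 = 9 − 8 = 1, and the invariant factors of ∂_1 are all 1, so H_0 ≅ Z.
  H_1: rank ker ∂_1 − rank ∂_2 = (10 − 8) − 1 = 1, and the invariant factors of ∂_2 are all 1, so H_1 ≅ Z.
  H_2: rank ker ∂_2 − rank ∂_3 = (1 − 1) − 0 = 0, and there is no ∂_3, so H_2 ≅ 0.

H_0 ≅ Z,  H_1 ≅ Z,  H_2 = 0.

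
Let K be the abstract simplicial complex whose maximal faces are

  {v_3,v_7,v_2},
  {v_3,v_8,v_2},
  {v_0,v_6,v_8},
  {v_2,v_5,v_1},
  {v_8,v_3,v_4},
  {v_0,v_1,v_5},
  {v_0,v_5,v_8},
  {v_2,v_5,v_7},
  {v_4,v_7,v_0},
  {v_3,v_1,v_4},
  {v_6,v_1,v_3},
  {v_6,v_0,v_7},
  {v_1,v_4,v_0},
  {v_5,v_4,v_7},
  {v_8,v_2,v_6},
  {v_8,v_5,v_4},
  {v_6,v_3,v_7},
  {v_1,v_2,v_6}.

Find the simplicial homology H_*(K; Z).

H_0 ≅ Z,  H_1 ≅ Z ⊕ Z/2,  H_2 = 0.

Take the total order v_0 < v_1 < v_2 < v_3 < v_4 < v_5 < v_6 < v_7 < v_8 on the vertex set. Then K (dimension 2) consists of the simplices:

  0-simplices (9): [v_0], [v_1], [v_2], [v_3], [v_4], [v_5], [v_6], [v_7], [v_8]
  1-simplices (27): (27 of them)
  2-simplices (18): (18 of them)

Hence C_0 ≅ Z^9, C_1 ≅ Z^27, C_2 ≅ Z^18.

∂_1: C_1 → C_0 sends each edge [p,q] (with p < q) to q − p.
The 9×27 boundary matrix has rank 8 and Smith normal form diag(1,1,1,1,1,1,1,1).

∂_2: C_2 → C_1 maps a triangle to the signed sum of its edges. For instance
  ∂[v_1,v_3,v_4] = [v_3,v_4] − [v_1,v_4] + [v_1,v_3],
  ∂[v_0,v_6,v_7] = [v_6,v_7] − [v_0,v_7] + [v_0,v_6].
This gives a 27×18 integer matrix of rank 18; reducing to Smith normal form yields diagonal entries (1,1,1,1,1,1,1,1,1,1,1,1,1,1,1,1,1,2).

Now H_k = ker ∂_k / im ∂_{k+1}, so:

  H_0: rank C_0 − rank ∂_1 = 9 − 8 = 1, and the invariant factors of ∂_1 are all 1, so H_0 = Z.
  H_1: rank ker ∂_1 − rank ∂_2 = (27 − 8) − 18 = 1, and ∂_2 has invariant factor 2 > 1, so H_1 = Z ⊕ Z/2.
  H_2: rank ker ∂_2 − rank ∂_3 = (18 − 18) − 0 = 0, and there is no ∂_3, so H_2 = 0.

As a check, the Euler characteristic is 9 − 27 + 18 = 0, which agrees with 1 − 1 + 0 = 0.
(K is a triangulation of the Klein bottle.)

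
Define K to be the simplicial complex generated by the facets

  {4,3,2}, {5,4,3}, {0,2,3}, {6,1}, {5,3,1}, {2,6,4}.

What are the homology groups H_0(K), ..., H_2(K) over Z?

H_0 = Z,  H_1 = Z,  H_2 = 0.

We work with the vertex ordering 0 < 1 < 2 < 3 < 4 < 5 < 6. The simplices of K, each written with vertices in increasing order, are:

  0-simplices (7): [0], [1], [2], [3], [4], [5], [6]
  1-simplices (12): [0,2], [0,3], [1,3], [1,5], [1,6], [2,3], [2,4], [2,6], [3,4], [3,5], [4,5], [4,6]
  2-simplices (5): [0,2,3], [1,3,5], [2,3,4], [2,4,6], [3,4,5]

giving chain groups C_0 ≅ Z^7, C_1 ≅ Z^12, C_2 ≅ Z^5.

∂_1: C_1 → C_0 is given by ∂[p,q] = [q] − [p]. For instance
  ∂[1,6] = [6] − [1].
As a 7×12 matrix over Z this has rank 6, with invariant factors (1,1,1,1,1,1).

The boundary map ∂_2: C_2 → C_1 maps a triangle to the signed sum of its edges. For instance
  ∂[3,4,5] = [4,5] − [3,5] + [3,4],
  ∂[2,4,6] = [4,6] − [2,6] + [2,4].
The resulting 12×5 matrix has rank 5, and its Smith normal form has invariant factors (1,1,1,1,1).

Computing H_k = (kernel of ∂_k) / (image of ∂_{k+1}):

  H_0: rank C_0 − rank ∂_1 = 7 − 6 = 1, and the invariant factors of ∂_1 are all 1, so H_0 ≅ Z.
  H_1: rank ker ∂_1 − rank ∂_2 = (12 − 6) − 5 = 1, and the invariant factors of ∂_2 are all 1, so H_1 ≅ Z.
  H_2: rank ker ∂_2 − rank ∂_3 = (5 − 5) − 0 = 0, and there is no ∂_3, so H_2 ≅ 0.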